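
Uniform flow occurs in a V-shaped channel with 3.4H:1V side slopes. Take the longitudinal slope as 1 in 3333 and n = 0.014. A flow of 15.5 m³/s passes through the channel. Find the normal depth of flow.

y_n = 1.96 m

Manning's equation rearranged: A R^(2/3) = nQ / (1·√S) = 0.014 × 15.5 / (√0.0003) = 12.53.
At y = 1.56 m: A R^(2/3) = 6.82 — short.
At y = 2.38 m: A R^(2/3) = 21.04 — over.
At y = 1.96 m: A R^(2/3) = 12.54 — ≈ 12.53.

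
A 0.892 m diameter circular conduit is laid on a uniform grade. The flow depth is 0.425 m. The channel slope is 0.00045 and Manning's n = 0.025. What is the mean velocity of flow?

For a circular section of diameter D = 0.892 m at depth y = 0.425 m, the central angle is θ = 2 arccos(1 − 2y/D) = 3.047 rad. Then A = (D²/8)(θ − sin θ) = 0.2937 m² and P = Dθ/2 = 1.359 m.
Hydraulic radius R = A/P = 0.2937/1.359 = 0.2161 m.
From Manning's equation, V = (1/n) R^(2/3) S^(1/2) = (1/0.025) × 0.2161^(2/3) × 0.00045^(1/2) = 0.306 m/s.

V = 0.306 m/s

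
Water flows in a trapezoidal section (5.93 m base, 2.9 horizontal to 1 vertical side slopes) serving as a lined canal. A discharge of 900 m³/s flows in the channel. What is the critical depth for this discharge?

At critical depth, Q² T / (g A³) = 1, i.e. A³/T = Q²/g = 900²/9.81 = 82570.
Trying y = 5.3 m: A³/T = 39230 — too small.
Trying y = 7.31 m: A³/T = 161400 — too large.
Trying y = 6.28 m: A³/T = 82280 — close enough.

y_c = 6.28 m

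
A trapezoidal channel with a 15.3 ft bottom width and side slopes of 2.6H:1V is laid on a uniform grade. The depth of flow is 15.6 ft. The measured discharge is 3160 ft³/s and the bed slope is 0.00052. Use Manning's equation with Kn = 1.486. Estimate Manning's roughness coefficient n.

n = 0.039

With bottom width b = 15.3 ft and side slope z = 2.6: A = (b + zy)y = (15.3 + 2.6×15.6)×15.6 = 871.4 ft²; P = b + 2y√(1+z²) = 15.3 + 2×15.6×2.786 = 102.2 ft.
Hydraulic radius R = A/P = 871.4/102.2 = 8.525 ft.
Rearranging Manning's equation: n = (1.486/Q) A R^(2/3) S^(1/2) = (1.486/3160) × 871.4 × 8.525^(2/3) × √0.00052 = 0.039.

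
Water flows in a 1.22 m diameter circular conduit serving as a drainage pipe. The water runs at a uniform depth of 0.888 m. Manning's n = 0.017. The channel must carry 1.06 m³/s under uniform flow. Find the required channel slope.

For a circular section of diameter D = 1.22 m at depth y = 0.888 m, the central angle is θ = 2 arccos(1 − 2y/D) = 4.088 rad. Then A = (D²/8)(θ − sin θ) = 0.9115 m² and P = Dθ/2 = 2.494 m.
Hydraulic radius R = A/P = 0.9115/2.494 = 0.3655 m.
From Manning's equation, S = [nQ / (1 A R^(2/3))]² = [0.017 × 1.06 / (1 × 0.9115 × 0.3655^(2/3))]² = 0.0015.

S = 0.0015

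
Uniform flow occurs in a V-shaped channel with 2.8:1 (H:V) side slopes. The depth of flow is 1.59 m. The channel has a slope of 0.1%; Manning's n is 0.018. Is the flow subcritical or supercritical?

subcritical

For a triangular section with side slope z = 2.8: A = zy² = 2.8×1.59² = 7.079 m²; P = 2y√(1+z²) = 2×1.59×2.973 = 9.455 m.
Hydraulic radius R = A/P = 7.079/9.455 = 0.7487 m.
V = (1/n) R^(2/3) √S = (1/0.018) × 0.7487^(2/3) × √0.001 = 1.449 m/s. Hydraulic depth D_h = A/T = 7.079/8.904 = 0.795 m.
Froude number Fr = V/√(g·D_h) = 1.449/√(9.81×0.795) = 0.519, which is less than 1, so the flow is subcritical.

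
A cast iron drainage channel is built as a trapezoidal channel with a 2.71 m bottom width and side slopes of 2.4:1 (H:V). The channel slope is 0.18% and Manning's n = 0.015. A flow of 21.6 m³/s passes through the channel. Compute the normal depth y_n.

Manning's equation rearranged: A R^(2/3) = nQ / (1·√S) = 0.015 × 21.6 / (√0.0018) = 7.637.
Try y = 1.24 m: A R^(2/3) = 5.923 — low.
Try y = 1.63 m: A R^(2/3) = 10.54 — high.
Try y = 1.4 m: A R^(2/3) = 7.629 — close enough.

y_n = 1.4 m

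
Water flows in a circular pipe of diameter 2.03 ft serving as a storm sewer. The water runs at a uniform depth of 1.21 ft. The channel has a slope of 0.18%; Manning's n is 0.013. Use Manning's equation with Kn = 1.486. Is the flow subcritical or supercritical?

subcritical

For a circular section of diameter D = 2.03 ft at depth y = 1.21 ft, the central angle is θ = 2 arccos(1 − 2y/D) = 3.528 rad. Then A = (D²/8)(θ − sin θ) = 2.012 ft² and P = Dθ/2 = 3.581 ft.
Hydraulic radius R = A/P = 2.012/3.581 = 0.5617 ft.
V = (1.486/n) R^(2/3) √S = (1.486/0.013) × 0.5617^(2/3) × √0.0018 = 3.302 ft/s. Hydraulic depth D_h = A/T = 2.012/1.992 = 1.01 ft.
Froude number Fr = V/√(g·D_h) = 3.302/√(32.2×1.01) = 0.579, which is less than 1, so the flow is subcritical.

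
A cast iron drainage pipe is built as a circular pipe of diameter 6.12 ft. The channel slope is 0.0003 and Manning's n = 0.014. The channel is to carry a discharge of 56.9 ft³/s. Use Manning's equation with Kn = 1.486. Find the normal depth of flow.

y_n = 4.11 ft

Manning's equation rearranged: A R^(2/3) = nQ / (1.486·√S) = 0.014 × 56.9 / (1.486 × √0.0003) = 30.95.
At y = 4.8 ft: A R^(2/3) = 37.42 — over.
At y = 3.11 ft: A R^(2/3) = 20.07 — short.
At y = 4.11 ft: A R^(2/3) = 30.93 — ≈ 30.95.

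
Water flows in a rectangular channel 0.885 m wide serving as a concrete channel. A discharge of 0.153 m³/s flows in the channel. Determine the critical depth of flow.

For a rectangular channel, critical depth y_c = (q²/g)^(1/3) where q = Q/b = 0.153/0.885 = 0.1729 m²/s.
So y_c = (0.1729²/9.81)^(1/3) = 0.145 m.

y_c = 0.145 m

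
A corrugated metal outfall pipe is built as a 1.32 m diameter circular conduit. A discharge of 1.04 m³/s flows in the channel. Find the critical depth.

At critical depth, Q² T / (g A³) = 1, i.e. A³/T = Q²/g = 1.04²/9.81 = 0.1103.
Trying y = 0.635 m: A³/T = 0.2094 — high.
Trying y = 0.463 m: A³/T = 0.06228 — low.
Trying y = 0.537 m: A³/T = 0.1102 — ≈ 0.1103.

y_c = 0.537 m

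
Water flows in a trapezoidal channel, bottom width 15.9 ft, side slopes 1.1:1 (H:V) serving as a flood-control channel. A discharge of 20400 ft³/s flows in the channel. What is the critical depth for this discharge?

At critical depth, Q² T / (g A³) = 1, i.e. A³/T = Q²/g = 20400²/32.2 = 12920000.
Trying y = 16 ft: A³/T = 3014000 — short.
Trying y = 28.4 ft: A³/T = 30610000 — over.
Trying y = 23.1 ft: A³/T = 13020000 — ≈ 12920000.

y_c = 23.1 ft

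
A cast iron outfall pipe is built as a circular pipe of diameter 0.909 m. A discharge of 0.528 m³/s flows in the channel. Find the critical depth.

At critical depth, Q² T / (g A³) = 1, i.e. A³/T = Q²/g = 0.528²/9.81 = 0.02842.
Trying y = 0.525 m: A³/T = 0.0652 — high.
Trying y = 0.422 m: A³/T = 0.0283 — ≈ 0.02842.

y_c = 0.422 m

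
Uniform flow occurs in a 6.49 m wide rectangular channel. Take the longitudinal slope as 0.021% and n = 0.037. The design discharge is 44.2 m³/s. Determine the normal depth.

y_n = 9.63 m

Manning's equation rearranged: A R^(2/3) = nQ / (1·√S) = 0.037 × 44.2 / (√0.00021) = 112.9.
At y = 11.8 m: A R^(2/3) = 142.8 — too large.
At y = 7.41 m: A R^(2/3) = 82.74 — too small.
At y = 9.63 m: A R^(2/3) = 112.9 — matches.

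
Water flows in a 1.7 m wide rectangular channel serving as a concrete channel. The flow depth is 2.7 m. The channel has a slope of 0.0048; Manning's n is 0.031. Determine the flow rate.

Q = 7.67 m³/s

Flow area A = b·y = 1.7 × 2.7 = 4.59 m². Wetted perimeter P = b + 2y = 1.7 + 2×2.7 = 7.1 m.
Hydraulic radius R = A/P = 4.59/7.1 = 0.6465 m.
Manning's equation: Q = (1/n) A R^(2/3) S^(1/2) = (1/0.031) × 4.59 × 0.6465^(2/3) × 0.0048^(1/2) = 7.67 m³/s.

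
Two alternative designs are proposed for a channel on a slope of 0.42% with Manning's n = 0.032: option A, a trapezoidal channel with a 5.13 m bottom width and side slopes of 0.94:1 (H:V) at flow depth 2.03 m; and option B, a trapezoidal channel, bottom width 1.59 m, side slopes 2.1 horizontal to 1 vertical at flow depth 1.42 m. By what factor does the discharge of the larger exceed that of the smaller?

3.12

Channel A: With bottom width b = 5.13 m and side slope z = 0.94: A = (b + zy)y = (5.13 + 0.94×2.03)×2.03 = 14.29 m²; P = b + 2y√(1+z²) = 5.13 + 2×2.03×1.372 = 10.7 m. Hydraulic radius R = A/P = 14.29/10.7 = 1.335 m. Q_A = (1/0.032)·14.29·1.335^(2/3)·√0.0042 = 35.08 m³/s.
Channel B: With bottom width b = 1.59 m and side slope z = 2.1: A = (b + zy)y = (1.59 + 2.1×1.42)×1.42 = 6.492 m²; P = b + 2y√(1+z²) = 1.59 + 2×1.42×2.326 = 8.196 m. Hydraulic radius R = A/P = 6.492/8.196 = 0.7922 m. Q_B = (1/0.032)·6.492·0.7922^(2/3)·√0.0042 = 11.26 m³/s.
The larger discharge is 35.08 m³/s and the smaller is 11.26 m³/s; the ratio is 3.12.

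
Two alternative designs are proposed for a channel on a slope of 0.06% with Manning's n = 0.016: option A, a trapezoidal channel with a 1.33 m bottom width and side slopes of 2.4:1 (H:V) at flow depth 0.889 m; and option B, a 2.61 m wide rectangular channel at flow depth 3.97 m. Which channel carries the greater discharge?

channel B

Channel A: With bottom width b = 1.33 m and side slope z = 2.4: A = (b + zy)y = (1.33 + 2.4×0.889)×0.889 = 3.079 m²; P = b + 2y√(1+z²) = 1.33 + 2×0.889×2.6 = 5.953 m. Hydraulic radius R = A/P = 3.079/5.953 = 0.5173 m. Q_A = (1/0.016)·3.079·0.5173^(2/3)·√0.0006 = 3.038 m³/s.
Channel B: Flow area A = b·y = 2.61 × 3.97 = 10.36 m². Wetted perimeter P = b + 2y = 2.61 + 2×3.97 = 10.55 m. Hydraulic radius R = A/P = 10.36/10.55 = 0.9822 m. Q_B = (1/0.016)·10.36·0.9822^(2/3)·√0.0006 = 15.67 m³/s.
Q_A = 3.038 m³/s vs Q_B = 15.67 m³/s, so channel B carries more.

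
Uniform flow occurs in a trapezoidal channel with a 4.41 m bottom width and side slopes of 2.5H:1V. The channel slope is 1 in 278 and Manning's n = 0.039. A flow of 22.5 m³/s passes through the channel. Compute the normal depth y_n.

Manning's equation rearranged: A R^(2/3) = nQ / (1·√S) = 0.039 × 22.5 / (√0.003597) = 14.63.
Trying y = 2.05 m: A R^(2/3) = 22.87 — over.
Trying y = 1.4 m: A R^(2/3) = 10.53 — short.
Trying y = 1.65 m: A R^(2/3) = 14.63 — ≈ 14.63.

y_n = 1.65 m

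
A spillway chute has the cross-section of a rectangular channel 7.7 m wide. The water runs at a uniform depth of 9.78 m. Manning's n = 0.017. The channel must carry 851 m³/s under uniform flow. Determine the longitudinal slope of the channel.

Flow area A = b·y = 7.7 × 9.78 = 75.31 m². Wetted perimeter P = b + 2y = 7.7 + 2×9.78 = 27.26 m.
Hydraulic radius R = A/P = 75.31/27.26 = 2.763 m.
From Manning's equation, S = [nQ / (1 A R^(2/3))]² = [0.017 × 851 / (1 × 75.31 × 2.763^(2/3))]² = 0.00952.

S = 0.00952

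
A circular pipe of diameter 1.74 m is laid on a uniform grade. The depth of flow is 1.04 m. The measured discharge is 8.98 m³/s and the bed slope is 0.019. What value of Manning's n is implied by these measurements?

n = 0.014

For a circular section of diameter D = 1.74 m at depth y = 1.04 m, the central angle is θ = 2 arccos(1 − 2y/D) = 3.535 rad. Then A = (D²/8)(θ − sin θ) = 1.483 m² and P = Dθ/2 = 3.075 m.
Hydraulic radius R = A/P = 1.483/3.075 = 0.4822 m.
Rearranging Manning's equation: n = (1/Q) A R^(2/3) S^(1/2) = (1/8.98) × 1.483 × 0.4822^(2/3) × √0.019 = 0.014.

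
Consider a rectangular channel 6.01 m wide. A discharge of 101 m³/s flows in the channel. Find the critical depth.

y_c = 3.06 m

For a rectangular channel, critical depth y_c = (q²/g)^(1/3) where q = Q/b = 101/6.01 = 16.81 m²/s.
So y_c = (16.81²/9.81)^(1/3) = 3.06 m.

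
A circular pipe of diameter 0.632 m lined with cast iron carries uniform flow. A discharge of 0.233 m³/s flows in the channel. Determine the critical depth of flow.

y_c = 0.308 m

At critical depth, Q² T / (g A³) = 1, i.e. A³/T = Q²/g = 0.233²/9.81 = 0.005534.
Try y = 0.377 m: A³/T = 0.01199 — too large.
Try y = 0.256 m: A³/T = 0.002727 — too small.
Try y = 0.308 m: A³/T = 0.005536 — ≈ 0.005534.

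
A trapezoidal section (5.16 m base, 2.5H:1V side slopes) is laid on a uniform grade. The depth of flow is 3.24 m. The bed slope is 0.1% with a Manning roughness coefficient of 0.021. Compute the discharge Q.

With bottom width b = 5.16 m and side slope z = 2.5: A = (b + zy)y = (5.16 + 2.5×3.24)×3.24 = 42.96 m²; P = b + 2y√(1+z²) = 5.16 + 2×3.24×2.693 = 22.61 m.
Hydraulic radius R = A/P = 42.96/22.61 = 1.9 m.
Manning's equation: Q = (1/n) A R^(2/3) S^(1/2) = (1/0.021) × 42.96 × 1.9^(2/3) × 0.001^(1/2) = 99.3 m³/s.

Q = 99.3 m³/s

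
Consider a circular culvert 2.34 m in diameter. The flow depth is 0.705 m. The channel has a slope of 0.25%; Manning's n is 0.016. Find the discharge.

Q = 1.86 m³/s

For a circular section of diameter D = 2.34 m at depth y = 0.705 m, the central angle is θ = 2 arccos(1 − 2y/D) = 2.324 rad. Then A = (D²/8)(θ − sin θ) = 1.092 m² and P = Dθ/2 = 2.719 m.
Hydraulic radius R = A/P = 1.092/2.719 = 0.4014 m.
Manning's equation: Q = (1/n) A R^(2/3) S^(1/2) = (1/0.016) × 1.092 × 0.4014^(2/3) × 0.0025^(1/2) = 1.86 m³/s.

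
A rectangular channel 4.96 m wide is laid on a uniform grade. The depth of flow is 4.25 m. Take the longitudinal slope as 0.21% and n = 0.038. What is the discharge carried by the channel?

Flow area A = b·y = 4.96 × 4.25 = 21.08 m². Wetted perimeter P = b + 2y = 4.96 + 2×4.25 = 13.46 m.
Hydraulic radius R = A/P = 21.08/13.46 = 1.566 m.
Manning's equation: Q = (1/n) A R^(2/3) S^(1/2) = (1/0.038) × 21.08 × 1.566^(2/3) × 0.0021^(1/2) = 34.3 m³/s.

Q = 34.3 m³/s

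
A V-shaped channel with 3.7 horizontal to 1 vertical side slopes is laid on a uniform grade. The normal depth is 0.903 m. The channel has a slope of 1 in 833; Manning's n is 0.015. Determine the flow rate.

Q = 4.01 m³/s

For a triangular section with side slope z = 3.7: A = zy² = 3.7×0.903² = 3.017 m²; P = 2y√(1+z²) = 2×0.903×3.833 = 6.922 m.
Hydraulic radius R = A/P = 3.017/6.922 = 0.4359 m.
Manning's equation: Q = (1/n) A R^(2/3) S^(1/2) = (1/0.015) × 3.017 × 0.4359^(2/3) × 0.0012^(1/2) = 4.01 m³/s.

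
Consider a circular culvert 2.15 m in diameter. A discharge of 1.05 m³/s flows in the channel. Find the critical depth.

y_c = 0.469 m

At critical depth, Q² T / (g A³) = 1, i.e. A³/T = Q²/g = 1.05²/9.81 = 0.1124.
Trying y = 0.511 m: A³/T = 0.1577 — too large.
Trying y = 0.353 m: A³/T = 0.03701 — too small.
Trying y = 0.469 m: A³/T = 0.1128 — matches.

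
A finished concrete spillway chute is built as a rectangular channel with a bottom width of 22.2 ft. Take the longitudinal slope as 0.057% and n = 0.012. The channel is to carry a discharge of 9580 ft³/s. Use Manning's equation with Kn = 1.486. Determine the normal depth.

y_n = 35.2 ft

Manning's equation rearranged: A R^(2/3) = nQ / (1.486·√S) = 0.012 × 9580 / (1.486 × √0.00057) = 3240.
Trying y = 30.2 ft: A R^(2/3) = 2708 — short.
Trying y = 43.2 ft: A R^(2/3) = 4097 — over.
Trying y = 35.2 ft: A R^(2/3) = 3239 — ≈ 3240.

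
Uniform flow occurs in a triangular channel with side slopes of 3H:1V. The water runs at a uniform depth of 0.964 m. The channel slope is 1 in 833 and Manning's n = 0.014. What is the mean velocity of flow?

For a triangular section with side slope z = 3: A = zy² = 3×0.964² = 2.788 m²; P = 2y√(1+z²) = 2×0.964×3.162 = 6.097 m.
Hydraulic radius R = A/P = 2.788/6.097 = 0.4573 m.
From Manning's equation, V = (1/n) R^(2/3) S^(1/2) = (1/0.014) × 0.4573^(2/3) × 0.0012^(1/2) = 1.47 m/s.

V = 1.47 m/s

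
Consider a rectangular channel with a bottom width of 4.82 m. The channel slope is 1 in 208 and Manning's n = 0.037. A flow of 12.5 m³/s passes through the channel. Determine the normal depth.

y_n = 1.47 m

Manning's equation rearranged: A R^(2/3) = nQ / (1·√S) = 0.037 × 12.5 / (√0.004808) = 6.67.
Try y = 1.25 m: A R^(2/3) = 5.292 — too small.
Try y = 1.47 m: A R^(2/3) = 6.669 — matches.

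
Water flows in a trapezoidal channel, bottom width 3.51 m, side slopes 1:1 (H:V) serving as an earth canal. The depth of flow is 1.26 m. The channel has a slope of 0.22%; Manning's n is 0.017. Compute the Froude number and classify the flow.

subcritical

With bottom width b = 3.51 m and side slope z = 1: A = (b + zy)y = (3.51 + 1×1.26)×1.26 = 6.01 m²; P = b + 2y√(1+z²) = 3.51 + 2×1.26×1.414 = 7.074 m.
Hydraulic radius R = A/P = 6.01/7.074 = 0.8496 m.
V = (1/n) R^(2/3) √S = (1/0.017) × 0.8496^(2/3) × √0.0022 = 2.475 m/s. Hydraulic depth D_h = A/T = 6.01/6.03 = 0.9967 m.
Froude number Fr = V/√(g·D_h) = 2.475/√(9.81×0.9967) = 0.792, which is less than 1, so the flow is subcritical.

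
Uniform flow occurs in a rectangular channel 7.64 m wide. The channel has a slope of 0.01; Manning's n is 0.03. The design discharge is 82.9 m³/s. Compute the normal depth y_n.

Manning's equation rearranged: A R^(2/3) = nQ / (1·√S) = 0.03 × 82.9 / (√0.01) = 24.87.
At y = 1.84 m: A R^(2/3) = 16.24 — too small.
At y = 3.12 m: A R^(2/3) = 34.18 — too large.
At y = 2.48 m: A R^(2/3) = 24.87 — close enough.

y_n = 2.48 m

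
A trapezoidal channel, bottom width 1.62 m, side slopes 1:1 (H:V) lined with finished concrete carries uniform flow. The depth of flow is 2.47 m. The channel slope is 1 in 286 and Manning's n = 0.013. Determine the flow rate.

Q = 51.1 m³/s

With bottom width b = 1.62 m and side slope z = 1: A = (b + zy)y = (1.62 + 1×2.47)×2.47 = 10.1 m²; P = b + 2y√(1+z²) = 1.62 + 2×2.47×1.414 = 8.606 m.
Hydraulic radius R = A/P = 10.1/8.606 = 1.174 m.
Manning's equation: Q = (1/n) A R^(2/3) S^(1/2) = (1/0.013) × 10.1 × 1.174^(2/3) × 0.003497^(1/2) = 51.1 m³/s.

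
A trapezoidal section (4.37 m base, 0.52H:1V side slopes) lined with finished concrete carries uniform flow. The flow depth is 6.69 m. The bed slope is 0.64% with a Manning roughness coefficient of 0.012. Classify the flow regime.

With bottom width b = 4.37 m and side slope z = 0.52: A = (b + zy)y = (4.37 + 0.52×6.69)×6.69 = 52.51 m²; P = b + 2y√(1+z²) = 4.37 + 2×6.69×1.127 = 19.45 m.
Hydraulic radius R = A/P = 52.51/19.45 = 2.7 m.
V = (1/n) R^(2/3) √S = (1/0.012) × 2.7^(2/3) × √0.0064 = 12.93 m/s. Hydraulic depth D_h = A/T = 52.51/11.33 = 4.635 m.
Froude number Fr = V/√(g·D_h) = 12.93/√(9.81×4.635) = 1.92, which is greater than 1, so the flow is supercritical.

supercritical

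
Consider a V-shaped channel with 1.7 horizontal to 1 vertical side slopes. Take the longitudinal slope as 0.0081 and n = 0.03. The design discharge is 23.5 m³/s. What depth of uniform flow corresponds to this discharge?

y_n = 2.19 m

Manning's equation rearranged: A R^(2/3) = nQ / (1·√S) = 0.03 × 23.5 / (√0.0081) = 7.833.
At y = 1.53 m: A R^(2/3) = 3.015 — too small.
At y = 2.19 m: A R^(2/3) = 7.845 — close enough.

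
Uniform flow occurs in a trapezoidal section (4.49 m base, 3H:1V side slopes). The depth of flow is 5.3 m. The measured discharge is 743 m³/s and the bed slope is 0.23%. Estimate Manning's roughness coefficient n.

n = 0.014

With bottom width b = 4.49 m and side slope z = 3: A = (b + zy)y = (4.49 + 3×5.3)×5.3 = 108.1 m²; P = b + 2y√(1+z²) = 4.49 + 2×5.3×3.162 = 38.01 m.
Hydraulic radius R = A/P = 108.1/38.01 = 2.843 m.
Rearranging Manning's equation: n = (1/Q) A R^(2/3) S^(1/2) = (1/743) × 108.1 × 2.843^(2/3) × √0.0023 = 0.014.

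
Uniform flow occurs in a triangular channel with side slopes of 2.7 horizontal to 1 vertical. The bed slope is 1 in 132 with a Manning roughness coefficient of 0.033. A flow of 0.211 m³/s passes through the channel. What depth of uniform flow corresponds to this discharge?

Manning's equation rearranged: A R^(2/3) = nQ / (1·√S) = 0.033 × 0.211 / (√0.007576) = 0.08.
Trying y = 0.374 m: A R^(2/3) = 0.1183 — too large.
Trying y = 0.247 m: A R^(2/3) = 0.03914 — too small.
Trying y = 0.323 m: A R^(2/3) = 0.08003 — close enough.

y_n = 0.323 m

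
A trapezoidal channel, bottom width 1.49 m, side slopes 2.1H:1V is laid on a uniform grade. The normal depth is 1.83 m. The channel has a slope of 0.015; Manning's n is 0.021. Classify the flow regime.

With bottom width b = 1.49 m and side slope z = 2.1: A = (b + zy)y = (1.49 + 2.1×1.83)×1.83 = 9.759 m²; P = b + 2y√(1+z²) = 1.49 + 2×1.83×2.326 = 10 m.
Hydraulic radius R = A/P = 9.759/10 = 0.9757 m.
V = (1/n) R^(2/3) √S = (1/0.021) × 0.9757^(2/3) × √0.015 = 5.737 m/s. Hydraulic depth D_h = A/T = 9.759/9.176 = 1.064 m.
Froude number Fr = V/√(g·D_h) = 5.737/√(9.81×1.064) = 1.78, which is greater than 1, so the flow is supercritical.

supercritical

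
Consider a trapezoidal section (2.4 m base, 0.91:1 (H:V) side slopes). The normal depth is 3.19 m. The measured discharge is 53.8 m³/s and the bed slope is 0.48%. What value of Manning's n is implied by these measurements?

With bottom width b = 2.4 m and side slope z = 0.91: A = (b + zy)y = (2.4 + 0.91×3.19)×3.19 = 16.92 m²; P = b + 2y√(1+z²) = 2.4 + 2×3.19×1.352 = 11.03 m.
Hydraulic radius R = A/P = 16.92/11.03 = 1.534 m.
Rearranging Manning's equation: n = (1/Q) A R^(2/3) S^(1/2) = (1/53.8) × 16.92 × 1.534^(2/3) × √0.0048 = 0.029.

n = 0.029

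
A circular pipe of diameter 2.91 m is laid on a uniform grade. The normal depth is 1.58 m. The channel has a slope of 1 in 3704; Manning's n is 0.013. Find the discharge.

For a circular section of diameter D = 2.91 m at depth y = 1.58 m, the central angle is θ = 2 arccos(1 − 2y/D) = 3.314 rad. Then A = (D²/8)(θ − sin θ) = 3.689 m² and P = Dθ/2 = 4.821 m.
Hydraulic radius R = A/P = 3.689/4.821 = 0.7651 m.
Manning's equation: Q = (1/n) A R^(2/3) S^(1/2) = (1/0.013) × 3.689 × 0.7651^(2/3) × 0.00027^(1/2) = 3.9 m³/s.

Q = 3.9 m³/s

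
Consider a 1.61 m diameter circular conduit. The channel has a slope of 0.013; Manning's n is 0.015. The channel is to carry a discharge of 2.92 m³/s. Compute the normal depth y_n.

y_n = 0.654 m

Manning's equation rearranged: A R^(2/3) = nQ / (1·√S) = 0.015 × 2.92 / (√0.013) = 0.3842.
At y = 0.467 m: A R^(2/3) = 0.2036 — low.
At y = 0.818 m: A R^(2/3) = 0.5702 — high.
At y = 0.654 m: A R^(2/3) = 0.3847 — matches.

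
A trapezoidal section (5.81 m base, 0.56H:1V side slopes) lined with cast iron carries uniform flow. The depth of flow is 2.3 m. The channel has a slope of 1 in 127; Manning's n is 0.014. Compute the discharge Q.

With bottom width b = 5.81 m and side slope z = 0.56: A = (b + zy)y = (5.81 + 0.56×2.3)×2.3 = 16.33 m²; P = b + 2y√(1+z²) = 5.81 + 2×2.3×1.146 = 11.08 m.
Hydraulic radius R = A/P = 16.33/11.08 = 1.473 m.
Manning's equation: Q = (1/n) A R^(2/3) S^(1/2) = (1/0.014) × 16.33 × 1.473^(2/3) × 0.007874^(1/2) = 134 m³/s.

Q = 134 m³/s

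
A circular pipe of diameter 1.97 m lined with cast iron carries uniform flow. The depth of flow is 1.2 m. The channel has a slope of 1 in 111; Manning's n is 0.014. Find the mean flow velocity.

For a circular section of diameter D = 1.97 m at depth y = 1.2 m, the central angle is θ = 2 arccos(1 − 2y/D) = 3.582 rad. Then A = (D²/8)(θ − sin θ) = 1.944 m² and P = Dθ/2 = 3.528 m.
Hydraulic radius R = A/P = 1.944/3.528 = 0.5511 m.
From Manning's equation, V = (1/n) R^(2/3) S^(1/2) = (1/0.014) × 0.5511^(2/3) × 0.009009^(1/2) = 4.56 m/s.

V = 4.56 m/s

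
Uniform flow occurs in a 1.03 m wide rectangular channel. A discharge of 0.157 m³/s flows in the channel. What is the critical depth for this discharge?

y_c = 0.133 m

For a rectangular channel, critical depth y_c = (q²/g)^(1/3) where q = Q/b = 0.157/1.03 = 0.1524 m²/s.
So y_c = (0.1524²/9.81)^(1/3) = 0.133 m.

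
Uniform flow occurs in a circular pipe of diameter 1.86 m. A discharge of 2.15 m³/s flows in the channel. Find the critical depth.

y_c = 0.707 m

At critical depth, Q² T / (g A³) = 1, i.e. A³/T = Q²/g = 2.15²/9.81 = 0.4712.
At y = 0.899 m: A³/T = 1.184 — high.
At y = 0.58 m: A³/T = 0.2196 — low.
At y = 0.707 m: A³/T = 0.4715 — close enough.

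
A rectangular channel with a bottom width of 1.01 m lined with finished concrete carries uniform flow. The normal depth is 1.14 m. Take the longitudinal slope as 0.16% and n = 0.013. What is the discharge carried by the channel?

Q = 1.76 m³/s

Flow area A = b·y = 1.01 × 1.14 = 1.151 m². Wetted perimeter P = b + 2y = 1.01 + 2×1.14 = 3.29 m.
Hydraulic radius R = A/P = 1.151/3.29 = 0.35 m.
Manning's equation: Q = (1/n) A R^(2/3) S^(1/2) = (1/0.013) × 1.151 × 0.35^(2/3) × 0.0016^(1/2) = 1.76 m³/s.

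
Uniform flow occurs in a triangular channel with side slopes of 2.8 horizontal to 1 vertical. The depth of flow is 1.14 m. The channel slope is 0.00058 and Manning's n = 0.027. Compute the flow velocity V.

For a triangular section with side slope z = 2.8: A = zy² = 2.8×1.14² = 3.639 m²; P = 2y√(1+z²) = 2×1.14×2.973 = 6.779 m.
Hydraulic radius R = A/P = 3.639/6.779 = 0.5368 m.
From Manning's equation, V = (1/n) R^(2/3) S^(1/2) = (1/0.027) × 0.5368^(2/3) × 0.00058^(1/2) = 0.589 m/s.

V = 0.589 m/s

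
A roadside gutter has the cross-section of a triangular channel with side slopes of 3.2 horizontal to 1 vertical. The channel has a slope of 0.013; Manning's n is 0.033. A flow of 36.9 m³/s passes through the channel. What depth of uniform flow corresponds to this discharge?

y_n = 1.89 m

Manning's equation rearranged: A R^(2/3) = nQ / (1·√S) = 0.033 × 36.9 / (√0.013) = 10.68.
At y = 2.17 m: A R^(2/3) = 15.42 — high.
At y = 1.69 m: A R^(2/3) = 7.919 — low.
At y = 1.89 m: A R^(2/3) = 10.67 — matches.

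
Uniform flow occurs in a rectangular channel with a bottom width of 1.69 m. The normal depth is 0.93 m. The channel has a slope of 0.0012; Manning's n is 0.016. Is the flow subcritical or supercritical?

Flow area A = b·y = 1.69 × 0.93 = 1.572 m². Wetted perimeter P = b + 2y = 1.69 + 2×0.93 = 3.55 m.
Hydraulic radius R = A/P = 1.572/3.55 = 0.4427 m.
V = (1/n) R^(2/3) √S = (1/0.016) × 0.4427^(2/3) × √0.0012 = 1.258 m/s. Hydraulic depth D_h = A/T = 1.572/1.69 = 0.93 m.
Froude number Fr = V/√(g·D_h) = 1.258/√(9.81×0.93) = 0.416, which is less than 1, so the flow is subcritical.

subcritical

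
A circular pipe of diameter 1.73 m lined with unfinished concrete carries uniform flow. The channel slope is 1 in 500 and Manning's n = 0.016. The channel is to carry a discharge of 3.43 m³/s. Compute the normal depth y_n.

y_n = 1.3 m

Manning's equation rearranged: A R^(2/3) = nQ / (1·√S) = 0.016 × 3.43 / (√0.002) = 1.227.
Try y = 1.01 m: A R^(2/3) = 0.8658 — too small.
Try y = 1.61 m: A R^(2/3) = 1.446 — too large.
Try y = 1.3 m: A R^(2/3) = 1.229 — close enough.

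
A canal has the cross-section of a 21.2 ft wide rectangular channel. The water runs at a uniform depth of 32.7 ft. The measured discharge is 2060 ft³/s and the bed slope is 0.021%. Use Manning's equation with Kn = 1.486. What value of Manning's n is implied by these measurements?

n = 0.029

Flow area A = b·y = 21.2 × 32.7 = 693.2 ft². Wetted perimeter P = b + 2y = 21.2 + 2×32.7 = 86.6 ft.
Hydraulic radius R = A/P = 693.2/86.6 = 8.005 ft.
Rearranging Manning's equation: n = (1.486/Q) A R^(2/3) S^(1/2) = (1.486/2060) × 693.2 × 8.005^(2/3) × √0.00021 = 0.029.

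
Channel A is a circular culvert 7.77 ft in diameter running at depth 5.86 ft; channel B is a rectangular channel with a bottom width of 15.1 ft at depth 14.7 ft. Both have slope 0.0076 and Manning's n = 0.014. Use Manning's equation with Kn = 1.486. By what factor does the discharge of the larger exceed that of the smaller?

Channel A: For a circular section of diameter D = 7.77 ft at depth y = 5.86 ft, the central angle is θ = 2 arccos(1 − 2y/D) = 4.208 rad. Then A = (D²/8)(θ − sin θ) = 38.36 ft² and P = Dθ/2 = 16.35 ft. Hydraulic radius R = A/P = 38.36/16.35 = 2.347 ft. Q_A = (1.486/0.014)·38.36·2.347^(2/3)·√0.0076 = 626.9 ft³/s.
Channel B: Flow area A = b·y = 15.1 × 14.7 = 222 ft². Wetted perimeter P = b + 2y = 15.1 + 2×14.7 = 44.5 ft. Hydraulic radius R = A/P = 222/44.5 = 4.988 ft. Q_B = (1.486/0.014)·222·4.988^(2/3)·√0.0076 = 5996 ft³/s.
The larger discharge is 5996 ft³/s and the smaller is 626.9 ft³/s; the ratio is 9.56.

9.56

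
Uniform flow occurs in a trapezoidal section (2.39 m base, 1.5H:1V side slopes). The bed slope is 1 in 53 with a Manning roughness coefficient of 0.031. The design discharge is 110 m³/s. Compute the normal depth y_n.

y_n = 2.85 m

Manning's equation rearranged: A R^(2/3) = nQ / (1·√S) = 0.031 × 110 / (√0.01887) = 24.83.
Try y = 3.49 m: A R^(2/3) = 39.04 — over.
Try y = 2.11 m: A R^(2/3) = 13.03 — short.
Try y = 2.85 m: A R^(2/3) = 24.89 — ≈ 24.83.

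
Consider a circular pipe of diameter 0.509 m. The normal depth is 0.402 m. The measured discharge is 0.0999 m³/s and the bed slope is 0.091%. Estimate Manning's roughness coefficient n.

n = 0.015

For a circular section of diameter D = 0.509 m at depth y = 0.402 m, the central angle is θ = 2 arccos(1 − 2y/D) = 4.378 rad. Then A = (D²/8)(θ − sin θ) = 0.1724 m² and P = Dθ/2 = 1.114 m.
Hydraulic radius R = A/P = 0.1724/1.114 = 0.1547 m.
Rearranging Manning's equation: n = (1/Q) A R^(2/3) S^(1/2) = (1/0.0999) × 0.1724 × 0.1547^(2/3) × √0.00091 = 0.015.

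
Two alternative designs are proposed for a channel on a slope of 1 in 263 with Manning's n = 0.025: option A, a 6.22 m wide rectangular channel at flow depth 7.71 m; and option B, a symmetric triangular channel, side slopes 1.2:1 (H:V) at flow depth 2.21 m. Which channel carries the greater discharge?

channel A

Channel A: Flow area A = b·y = 6.22 × 7.71 = 47.96 m². Wetted perimeter P = b + 2y = 6.22 + 2×7.71 = 21.64 m. Hydraulic radius R = A/P = 47.96/21.64 = 2.216 m. Q_A = (1/0.025)·47.96·2.216^(2/3)·√0.003802 = 201.1 m³/s.
Channel B: For a triangular section with side slope z = 1.2: A = zy² = 1.2×2.21² = 5.861 m²; P = 2y√(1+z²) = 2×2.21×1.562 = 6.904 m. Hydraulic radius R = A/P = 5.861/6.904 = 0.8489 m. Q_B = (1/0.025)·5.861·0.8489^(2/3)·√0.003802 = 12.96 m³/s.
Q_A = 201.1 m³/s vs Q_B = 12.96 m³/s, so channel A carries more.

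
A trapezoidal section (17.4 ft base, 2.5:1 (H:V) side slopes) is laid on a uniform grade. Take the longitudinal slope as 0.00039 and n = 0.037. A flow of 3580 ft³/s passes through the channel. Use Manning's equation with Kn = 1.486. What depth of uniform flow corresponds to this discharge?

Manning's equation rearranged: A R^(2/3) = nQ / (1.486·√S) = 0.037 × 3580 / (1.486 × √0.00039) = 4514.
At y = 15.3 ft: A R^(2/3) = 3555 — too small.
At y = 21.4 ft: A R^(2/3) = 7703 — too large.
At y = 17 ft: A R^(2/3) = 4518 — ≈ 4514.

y_n = 17 ft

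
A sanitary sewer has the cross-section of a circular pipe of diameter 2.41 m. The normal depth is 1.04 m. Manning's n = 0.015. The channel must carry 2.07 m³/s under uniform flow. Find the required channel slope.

For a circular section of diameter D = 2.41 m at depth y = 1.04 m, the central angle is θ = 2 arccos(1 − 2y/D) = 2.867 rad. Then A = (D²/8)(θ − sin θ) = 1.884 m² and P = Dθ/2 = 3.455 m.
Hydraulic radius R = A/P = 1.884/3.455 = 0.5455 m.
From Manning's equation, S = [nQ / (1 A R^(2/3))]² = [0.015 × 2.07 / (1 × 1.884 × 0.5455^(2/3))]² = 0.000609.

S = 0.000609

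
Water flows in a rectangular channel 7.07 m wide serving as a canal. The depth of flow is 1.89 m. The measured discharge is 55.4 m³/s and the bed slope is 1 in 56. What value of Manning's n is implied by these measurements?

n = 0.037

Flow area A = b·y = 7.07 × 1.89 = 13.36 m². Wetted perimeter P = b + 2y = 7.07 + 2×1.89 = 10.85 m.
Hydraulic radius R = A/P = 13.36/10.85 = 1.232 m.
Rearranging Manning's equation: n = (1/Q) A R^(2/3) S^(1/2) = (1/55.4) × 13.36 × 1.232^(2/3) × √0.01786 = 0.037.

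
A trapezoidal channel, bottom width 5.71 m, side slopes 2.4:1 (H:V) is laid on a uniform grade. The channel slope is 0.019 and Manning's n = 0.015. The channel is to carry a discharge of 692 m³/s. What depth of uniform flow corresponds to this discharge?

y_n = 3.4 m

Manning's equation rearranged: A R^(2/3) = nQ / (1·√S) = 0.015 × 692 / (√0.019) = 75.3.
Try y = 4.27 m: A R^(2/3) = 123.5 — high.
Try y = 2.88 m: A R^(2/3) = 52.94 — low.
Try y = 3.4 m: A R^(2/3) = 75.26 — close enough.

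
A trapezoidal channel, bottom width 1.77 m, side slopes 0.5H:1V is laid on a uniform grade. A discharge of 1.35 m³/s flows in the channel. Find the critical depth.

y_c = 0.376 m

At critical depth, Q² T / (g A³) = 1, i.e. A³/T = Q²/g = 1.35²/9.81 = 0.1858.
At y = 0.283 m: A³/T = 0.07711 — too small.
At y = 0.418 m: A³/T = 0.2587 — too large.
At y = 0.376 m: A³/T = 0.1859 — ≈ 0.1858.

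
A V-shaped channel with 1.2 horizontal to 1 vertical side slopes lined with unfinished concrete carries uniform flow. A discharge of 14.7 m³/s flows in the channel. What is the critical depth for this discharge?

y_c = 1.98 m

At critical depth, Q² T / (g A³) = 1, i.e. A³/T = Q²/g = 14.7²/9.81 = 22.03.
Try y = 2.26 m: A³/T = 42.45 — too large.
Try y = 1.98 m: A³/T = 21.91 — close enough.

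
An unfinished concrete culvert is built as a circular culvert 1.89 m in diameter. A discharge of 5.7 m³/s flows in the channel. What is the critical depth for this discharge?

At critical depth, Q² T / (g A³) = 1, i.e. A³/T = Q²/g = 5.7²/9.81 = 3.312.
Try y = 0.973 m: A³/T = 1.633 — low.
Try y = 1.39 m: A³/T = 6.488 — high.
Try y = 1.17 m: A³/T = 3.306 — matches.

y_c = 1.17 m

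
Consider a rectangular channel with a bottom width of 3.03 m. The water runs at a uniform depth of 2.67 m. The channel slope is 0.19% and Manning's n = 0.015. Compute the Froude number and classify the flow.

subcritical

Flow area A = b·y = 3.03 × 2.67 = 8.09 m². Wetted perimeter P = b + 2y = 3.03 + 2×2.67 = 8.37 m.
Hydraulic radius R = A/P = 8.09/8.37 = 0.9666 m.
V = (1/n) R^(2/3) √S = (1/0.015) × 0.9666^(2/3) × √0.0019 = 2.841 m/s. Hydraulic depth D_h = A/T = 8.09/3.03 = 2.67 m.
Froude number Fr = V/√(g·D_h) = 2.841/√(9.81×2.67) = 0.555, which is less than 1, so the flow is subcritical.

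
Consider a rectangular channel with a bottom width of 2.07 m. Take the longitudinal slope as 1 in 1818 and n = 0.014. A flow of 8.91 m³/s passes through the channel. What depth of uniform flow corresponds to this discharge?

y_n = 3.05 m

Manning's equation rearranged: A R^(2/3) = nQ / (1·√S) = 0.014 × 8.91 / (√0.0005501) = 5.319.
At y = 2.65 m: A R^(2/3) = 4.505 — too small.
At y = 3.05 m: A R^(2/3) = 5.317 — close enough.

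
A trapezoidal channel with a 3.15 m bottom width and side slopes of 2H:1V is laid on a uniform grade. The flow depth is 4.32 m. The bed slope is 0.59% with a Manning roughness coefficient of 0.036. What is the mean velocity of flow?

V = 3.68 m/s

With bottom width b = 3.15 m and side slope z = 2: A = (b + zy)y = (3.15 + 2×4.32)×4.32 = 50.93 m²; P = b + 2y√(1+z²) = 3.15 + 2×4.32×2.236 = 22.47 m.
Hydraulic radius R = A/P = 50.93/22.47 = 2.267 m.
From Manning's equation, V = (1/n) R^(2/3) S^(1/2) = (1/0.036) × 2.267^(2/3) × 0.0059^(1/2) = 3.68 m/s.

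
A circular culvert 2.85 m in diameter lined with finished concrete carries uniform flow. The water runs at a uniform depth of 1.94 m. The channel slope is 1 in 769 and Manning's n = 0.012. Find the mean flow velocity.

V = 2.67 m/s

For a circular section of diameter D = 2.85 m at depth y = 1.94 m, the central angle is θ = 2 arccos(1 − 2y/D) = 3.881 rad. Then A = (D²/8)(θ − sin θ) = 4.625 m² and P = Dθ/2 = 5.531 m.
Hydraulic radius R = A/P = 4.625/5.531 = 0.8362 m.
From Manning's equation, V = (1/n) R^(2/3) S^(1/2) = (1/0.012) × 0.8362^(2/3) × 0.0013^(1/2) = 2.67 m/s.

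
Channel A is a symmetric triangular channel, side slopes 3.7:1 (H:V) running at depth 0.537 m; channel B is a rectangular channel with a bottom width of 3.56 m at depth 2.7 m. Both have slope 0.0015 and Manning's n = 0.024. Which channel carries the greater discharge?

Channel A: For a triangular section with side slope z = 3.7: A = zy² = 3.7×0.537² = 1.067 m²; P = 2y√(1+z²) = 2×0.537×3.833 = 4.116 m. Hydraulic radius R = A/P = 1.067/4.116 = 0.2592 m. Q_A = (1/0.024)·1.067·0.2592^(2/3)·√0.0015 = 0.7 m³/s.
Channel B: Flow area A = b·y = 3.56 × 2.7 = 9.612 m². Wetted perimeter P = b + 2y = 3.56 + 2×2.7 = 8.96 m. Hydraulic radius R = A/P = 9.612/8.96 = 1.073 m. Q_B = (1/0.024)·9.612·1.073^(2/3)·√0.0015 = 16.25 m³/s.
Q_A = 0.7 m³/s vs Q_B = 16.25 m³/s, so channel B carries more.

channel B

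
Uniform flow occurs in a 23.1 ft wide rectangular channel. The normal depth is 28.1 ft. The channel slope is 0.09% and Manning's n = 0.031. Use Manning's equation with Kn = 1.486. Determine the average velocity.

Flow area A = b·y = 23.1 × 28.1 = 649.1 ft². Wetted perimeter P = b + 2y = 23.1 + 2×28.1 = 79.3 ft.
Hydraulic radius R = A/P = 649.1/79.3 = 8.185 ft.
From Manning's equation, V = (1.486/n) R^(2/3) S^(1/2) = (1.486/0.031) × 8.185^(2/3) × 0.0009^(1/2) = 5.84 ft/s.

V = 5.84 ft/s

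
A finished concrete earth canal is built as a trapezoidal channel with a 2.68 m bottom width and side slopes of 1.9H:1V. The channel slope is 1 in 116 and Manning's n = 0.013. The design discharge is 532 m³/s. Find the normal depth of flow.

y_n = 4.19 m

Manning's equation rearranged: A R^(2/3) = nQ / (1·√S) = 0.013 × 532 / (√0.008621) = 74.49.
At y = 3.63 m: A R^(2/3) = 53.39 — too small.
At y = 4.19 m: A R^(2/3) = 74.43 — ≈ 74.49.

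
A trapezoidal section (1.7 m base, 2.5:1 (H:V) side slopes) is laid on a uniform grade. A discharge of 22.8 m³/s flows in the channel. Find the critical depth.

y_c = 1.46 m

At critical depth, Q² T / (g A³) = 1, i.e. A³/T = Q²/g = 22.8²/9.81 = 52.99.
Try y = 1.2 m: A³/T = 23.3 — short.
Try y = 1.8 m: A³/T = 129.9 — over.
Try y = 1.46 m: A³/T = 52.95 — close enough.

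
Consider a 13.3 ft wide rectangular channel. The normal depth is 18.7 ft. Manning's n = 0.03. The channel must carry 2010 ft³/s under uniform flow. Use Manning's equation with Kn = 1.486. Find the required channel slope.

Flow area A = b·y = 13.3 × 18.7 = 248.7 ft². Wetted perimeter P = b + 2y = 13.3 + 2×18.7 = 50.7 ft.
Hydraulic radius R = A/P = 248.7/50.7 = 4.906 ft.
From Manning's equation, S = [nQ / (1.486 A R^(2/3))]² = [0.03 × 2010 / (1.486 × 248.7 × 4.906^(2/3))]² = 0.00319.

S = 0.00319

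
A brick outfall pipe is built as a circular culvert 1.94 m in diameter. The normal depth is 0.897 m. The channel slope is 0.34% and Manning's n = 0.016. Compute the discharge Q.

Q = 2.91 m³/s

For a circular section of diameter D = 1.94 m at depth y = 0.897 m, the central angle is θ = 2 arccos(1 − 2y/D) = 2.991 rad. Then A = (D²/8)(θ − sin θ) = 1.336 m² and P = Dθ/2 = 2.901 m.
Hydraulic radius R = A/P = 1.336/2.901 = 0.4607 m.
Manning's equation: Q = (1/n) A R^(2/3) S^(1/2) = (1/0.016) × 1.336 × 0.4607^(2/3) × 0.0034^(1/2) = 2.91 m³/s.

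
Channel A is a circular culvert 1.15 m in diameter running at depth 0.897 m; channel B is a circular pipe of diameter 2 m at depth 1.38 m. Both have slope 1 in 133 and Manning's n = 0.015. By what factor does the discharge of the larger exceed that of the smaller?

Channel A: For a circular section of diameter D = 1.15 m at depth y = 0.897 m, the central angle is θ = 2 arccos(1 − 2y/D) = 4.33 rad. Then A = (D²/8)(θ − sin θ) = 0.8693 m² and P = Dθ/2 = 2.49 m. Hydraulic radius R = A/P = 0.8693/2.49 = 0.3491 m. Q_A = (1/0.015)·0.8693·0.3491^(2/3)·√0.007519 = 2.491 m³/s.
Channel B: For a circular section of diameter D = 2 m at depth y = 1.38 m, the central angle is θ = 2 arccos(1 − 2y/D) = 3.921 rad. Then A = (D²/8)(θ − sin θ) = 2.312 m² and P = Dθ/2 = 3.921 m. Hydraulic radius R = A/P = 2.312/3.921 = 0.5896 m. Q_B = (1/0.015)·2.312·0.5896^(2/3)·√0.007519 = 9.398 m³/s.
The larger discharge is 9.398 m³/s and the smaller is 2.491 m³/s; the ratio is 3.77.

3.77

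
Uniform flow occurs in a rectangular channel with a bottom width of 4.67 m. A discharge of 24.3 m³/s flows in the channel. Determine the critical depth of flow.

y_c = 1.4 m

For a rectangular channel, critical depth y_c = (q²/g)^(1/3) where q = Q/b = 24.3/4.67 = 5.203 m²/s.
So y_c = (5.203²/9.81)^(1/3) = 1.4 m.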